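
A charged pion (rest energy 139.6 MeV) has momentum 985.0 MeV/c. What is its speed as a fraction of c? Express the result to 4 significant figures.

pc/(mc²) = 985.0/139.6 = 7.0559 = βγ = β/√(1−β²).
So β² = x²/(1 + x²) with x = 7.0559: x² = 49.7857, β² = 49.7857/50.7857 = 0.980309, β = 0.9901.

0.9901c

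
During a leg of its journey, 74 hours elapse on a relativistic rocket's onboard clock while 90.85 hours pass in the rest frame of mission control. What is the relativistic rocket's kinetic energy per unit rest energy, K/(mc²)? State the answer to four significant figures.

The time-dilation ratio gives γ = 90.85/74 = 1.2277.
Since K = (γ−1)mc², K/(mc²) = 1.2277 − 1 = 0.2277.

0.2277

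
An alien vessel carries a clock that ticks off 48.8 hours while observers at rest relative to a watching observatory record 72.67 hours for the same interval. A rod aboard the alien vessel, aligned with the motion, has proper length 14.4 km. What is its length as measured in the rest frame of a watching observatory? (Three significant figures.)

9.67 km

The time-dilation ratio gives γ = 72.67/48.8 = 1.48914.
The rod contracts by the same γ: 14.4 km / 1.48914 = 9.67 km.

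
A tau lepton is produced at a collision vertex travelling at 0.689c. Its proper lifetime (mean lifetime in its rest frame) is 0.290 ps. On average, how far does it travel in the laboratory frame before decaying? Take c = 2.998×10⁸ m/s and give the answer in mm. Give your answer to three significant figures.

γ = 1/√(1 − β²) = 1/√(1 − 0.474721) = 1/√0.525279 = 1/0.724761 = 1.3798.
Lab-frame lifetime: Δt = γτ = 1.3798 × 0.290 ps = 0.40014 ps.
Distance: d = vΔt = 0.689 × 2.998×10⁸ m/s × 4.0014×10^-13 s = 8.27×10^-5 m = 0.0827 mm.

0.0827 mm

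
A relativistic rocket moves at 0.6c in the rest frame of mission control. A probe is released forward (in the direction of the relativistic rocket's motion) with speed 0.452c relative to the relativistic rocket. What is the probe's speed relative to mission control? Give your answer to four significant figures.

0.8276c

Relativistic velocity addition: u = (u' + v)/(1 + u'v/c²), with u' = 0.452c and v = 0.6c.
Numerator: 0.452 + 0.6 = 1.052. Denominator: 1 + (0.452)(0.6) = 1.2712.
u = 1.052/1.2712 = 0.82756, so the speed is 0.8276c.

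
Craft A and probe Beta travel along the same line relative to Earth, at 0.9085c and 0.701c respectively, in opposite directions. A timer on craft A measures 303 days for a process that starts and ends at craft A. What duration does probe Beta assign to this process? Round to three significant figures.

The velocity of craft A relative to probe Beta is (0.9085 + 0.701)c / (1 + 0.9085×0.701) = 0.98329c; relative speed 0.98329c.
At |u| = 0.98329c, γ = (1 − 0.966859)^(−1/2) = 5.4931.
Craft A's interval is proper; time dilation gives Δt_B = γΔτ = 5.4931 × 303 days = 1660 days.

1660 days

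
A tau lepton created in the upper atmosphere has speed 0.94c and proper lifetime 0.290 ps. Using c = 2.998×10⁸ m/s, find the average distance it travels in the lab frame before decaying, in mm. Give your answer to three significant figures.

0.240 mm

γ = 1/√(1 − β²) = 1/√(1 − 0.8836) = 1/√0.1164 = 1/0.341174 = 2.9311.
Lab-frame lifetime: Δt = γτ = 2.9311 × 0.290 ps = 0.85002 ps.
Distance: d = vΔt = 0.94 × 2.998×10⁸ m/s × 8.5002×10^-13 s = 2.40×10^-4 m = 0.240 mm.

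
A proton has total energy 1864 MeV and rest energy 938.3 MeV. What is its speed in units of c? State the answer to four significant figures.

0.8641c

Total energy E = γmc² gives γ = 1864/938.3 = 1.9866.
Hence β = √(1 − 1/γ²) = √(1 − 0.253384) = √0.746616 = 0.8641.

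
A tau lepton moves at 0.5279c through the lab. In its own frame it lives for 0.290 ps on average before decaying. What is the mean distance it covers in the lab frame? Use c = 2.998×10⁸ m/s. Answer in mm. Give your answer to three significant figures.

Lorentz factor: γ = (1 − 0.27867841)^(−1/2) = 1.1774.
Lab-frame lifetime: Δt = γτ = 1.1774 × 0.290 ps = 0.34145 ps.
Distance: d = vΔt = 0.5279 × 2.998×10⁸ m/s × 3.4145×10^-13 s = 5.40×10^-5 m = 0.0540 mm.

0.0540 mm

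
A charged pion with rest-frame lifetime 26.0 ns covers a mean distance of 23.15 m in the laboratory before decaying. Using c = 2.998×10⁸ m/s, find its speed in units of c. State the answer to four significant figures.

0.9477c

Let x = d/(cτ) = 23.15 m / (2.998×10⁸ m/s × 2.600×10^-8 s) = 2.9699. Since d = βγcτ, x = βγ = β/√(1−β²).
Solving: β² = x²/(1+x²) = 8.82031/9.82031 = 0.89817, so β = 0.9477.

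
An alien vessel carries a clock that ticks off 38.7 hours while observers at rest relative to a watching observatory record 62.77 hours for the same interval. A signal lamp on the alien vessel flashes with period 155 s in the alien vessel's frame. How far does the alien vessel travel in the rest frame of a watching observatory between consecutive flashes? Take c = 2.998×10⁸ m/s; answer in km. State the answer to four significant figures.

5.934×10^7 km

From Δt = γΔτ: γ = 62.77/38.7 = 1.62196.
β = √(1 − 1/γ²) = 0.78733. Lab-frame period = γτ = 1.62196×155 s = 251.4 s. Distance = βc × γτ = 0.78733 × 2.998×10⁸ m/s × 251.4 s = 5.9341×10^10 m = 5.934×10^7 km.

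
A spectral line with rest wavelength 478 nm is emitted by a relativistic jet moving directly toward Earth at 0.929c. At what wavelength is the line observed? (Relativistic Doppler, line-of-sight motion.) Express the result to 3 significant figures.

Relativistic Doppler for wavelength: λ_obs = λ_src · √((1−β)/(1+β)).
With β = 0.929: factor = √(0.071/1.929) = 0.19185.
λ_obs = 478 × 0.19185 = 91.7 nm.

91.7 nm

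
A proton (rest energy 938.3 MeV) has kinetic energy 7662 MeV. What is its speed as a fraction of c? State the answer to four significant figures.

0.9940c

K = (γ−1)mc², so γ = 1 + 7662/938.3 = 9.1658.
Then v/c = √(1 − γ⁻²) = √(1 − 0.0119031) = √0.9880969 = 0.9940.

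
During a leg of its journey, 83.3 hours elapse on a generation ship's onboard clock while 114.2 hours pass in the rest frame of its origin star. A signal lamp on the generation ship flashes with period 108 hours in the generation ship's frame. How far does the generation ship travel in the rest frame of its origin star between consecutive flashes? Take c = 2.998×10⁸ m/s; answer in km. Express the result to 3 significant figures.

1.09×10^11 km

γ = Δt/Δτ = 114.2/83.3 = 1.37095.
β = √(1 − 1/γ²) = 0.68406. Lab-frame period = γτ = 1.37095×108 hours = 148.06 hours. Distance = βc × γτ = 0.68406 × 2.998×10⁸ m/s × 533016 s = 1.0931×10^14 m = 1.09×10^11 km.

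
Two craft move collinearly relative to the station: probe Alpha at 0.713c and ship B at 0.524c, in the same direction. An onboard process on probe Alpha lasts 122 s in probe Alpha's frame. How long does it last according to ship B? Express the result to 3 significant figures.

128 s

Speed of probe Alpha in ship B's frame: u = (v_A − v_B)/(1 − v_A v_B/c²) = (0.713 − 0.524)/(1 − 0.713×0.524) = 0.189/0.626388 = 0.30173; |u| = 0.30173c.
At |u| = 0.30173c, γ = (1 − 0.091041)^(−1/2) = 1.0489.
Probe Alpha's interval is proper; time dilation gives Δt_B = γΔτ = 1.0489 × 122 s = 128 s.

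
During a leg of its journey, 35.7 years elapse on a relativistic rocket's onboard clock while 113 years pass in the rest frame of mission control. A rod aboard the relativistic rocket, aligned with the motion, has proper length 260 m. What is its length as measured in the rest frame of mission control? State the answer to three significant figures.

γ = Δt/Δτ = 113/35.7 = 3.16527.
L = L₀/γ = 260/3.16527 = 82.1 m.

82.1 m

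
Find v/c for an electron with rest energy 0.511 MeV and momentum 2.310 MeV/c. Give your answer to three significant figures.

0.976

pc/(mc²) = 2.310/0.511 = 4.5205 = βγ = β/√(1−β²).
So β² = x²/(1 + x²) with x = 4.5205: x² = 20.4349, β² = 20.4349/21.4349 = 0.953347, β = 0.976.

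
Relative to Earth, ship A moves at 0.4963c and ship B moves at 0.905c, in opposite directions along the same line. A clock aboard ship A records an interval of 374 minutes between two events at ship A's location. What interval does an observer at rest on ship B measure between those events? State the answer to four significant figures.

1468 minutes

Transform ship A's velocity into ship B's frame: (0.4963 + 0.905)/(1 + 0.4963·0.905) = 1.4013/1.4491515, so the relative speed is 0.96698c.
At |u| = 0.96698c, γ = (1 − 0.93505)^(−1/2) = 3.9238.
The clock on ship A records proper time, so ship B measures Δt = γΔτ = 3.9238 × 374 = 1468 minutes.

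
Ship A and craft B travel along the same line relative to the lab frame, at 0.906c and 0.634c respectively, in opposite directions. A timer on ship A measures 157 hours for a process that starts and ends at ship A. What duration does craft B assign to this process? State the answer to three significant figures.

Transform ship A's velocity into craft B's frame: (0.906 + 0.634)/(1 + 0.906·0.634) = 1.54/1.574404, so the relative speed is 0.97815c.
At |u| = 0.97815c, γ = (1 − 0.956777)^(−1/2) = 4.81.
Ship A's interval is proper; time dilation gives Δt_B = γΔτ = 4.81 × 157 hours = 755 hours.

755 hours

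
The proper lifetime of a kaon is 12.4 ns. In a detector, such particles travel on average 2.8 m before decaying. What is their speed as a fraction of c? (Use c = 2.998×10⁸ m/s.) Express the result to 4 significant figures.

0.6016c

d = βγcτ ⇒ βγ = d/(cτ) = 2.800 m / (3.71752 m) = 0.75319.
β = (βγ)/√(1+(βγ)²) = 0.75319/√1.567295 = 0.6016.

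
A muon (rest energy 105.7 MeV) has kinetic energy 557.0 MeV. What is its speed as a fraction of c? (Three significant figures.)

K = (γ−1)mc², so γ = 1 + 557.0/105.7 = 6.2696.
Then v/c = √(1 − γ⁻²) = √(1 − 0.0254402) = √0.9745598 = 0.987.

0.987c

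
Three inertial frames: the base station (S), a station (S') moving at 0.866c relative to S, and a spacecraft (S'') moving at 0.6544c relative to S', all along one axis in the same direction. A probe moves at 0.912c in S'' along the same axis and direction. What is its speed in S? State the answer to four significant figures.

0.9986c

First combine the probe and spacecraft (S''→S'): u₁ = (0.912 + 0.6544)/(1 + 0.912×0.6544) = 1.5664/1.5968128 = 0.98095.
Then combine with the station (S'→S): u = (0.98095 + 0.866)/(1 + 0.98095×0.866) = 1.84695/1.8495027 = 0.99862.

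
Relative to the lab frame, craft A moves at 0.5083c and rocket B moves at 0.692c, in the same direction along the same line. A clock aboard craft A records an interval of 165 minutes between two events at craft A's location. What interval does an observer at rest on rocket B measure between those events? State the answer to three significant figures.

172 minutes

Transform craft A's velocity into rocket B's frame: (0.5083 − 0.692)/(1 − 0.5083·0.692) = −0.1837/0.6482564, so the relative speed is 0.28338c.
γ for this relative speed: γ = 1/√(1 − 0.0803042) = 1.0427.
Craft A's interval is proper; time dilation gives Δt_B = γΔτ = 1.0427 × 165 minutes = 172 minutes.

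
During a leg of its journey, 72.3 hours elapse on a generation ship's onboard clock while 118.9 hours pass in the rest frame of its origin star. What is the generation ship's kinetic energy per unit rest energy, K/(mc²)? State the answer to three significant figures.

0.645

From Δt = γΔτ: γ = 118.9/72.3 = 1.64454.
Since K = (γ−1)mc², K/(mc²) = 1.64454 − 1 = 0.645.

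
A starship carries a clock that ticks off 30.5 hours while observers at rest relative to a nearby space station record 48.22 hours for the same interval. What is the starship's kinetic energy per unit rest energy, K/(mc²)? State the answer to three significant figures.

The time-dilation ratio gives γ = 48.22/30.5 = 1.58098.
Since K = (γ−1)mc², K/(mc²) = 1.58098 − 1 = 0.581.

0.581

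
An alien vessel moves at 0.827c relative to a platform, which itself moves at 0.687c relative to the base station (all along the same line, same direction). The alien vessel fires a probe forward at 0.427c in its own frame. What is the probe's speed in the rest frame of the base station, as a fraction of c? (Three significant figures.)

Apply u = (u'+v)/(1+u'v) twice. Probe in the platform frame: (0.427+0.827)/(1+0.427·0.827) = 1.254/1.353129 = 0.92674c.
That velocity, transformed to the rest frame of the base station: (0.92674+0.687)/(1+0.92674·0.687) = 1.61374/1.63667038 = 0.98599c.

0.986c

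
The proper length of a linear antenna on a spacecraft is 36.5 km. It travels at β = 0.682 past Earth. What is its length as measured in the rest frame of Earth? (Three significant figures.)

γ = 1/√(1 − β²) = 1/√(1 − 0.465124) = 1/√0.534876 = 1/0.731352 = 1.3673.
Length contraction: L = L₀/γ = 36.5/1.3673 = 26.7 km.

26.7 km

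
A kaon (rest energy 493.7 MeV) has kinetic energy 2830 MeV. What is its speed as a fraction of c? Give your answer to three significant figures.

K = (γ−1)mc², so γ = 1 + 2830/493.7 = 6.7322.
Then v/c = √(1 − γ⁻²) = √(1 − 0.0220641) = √0.9779359 = 0.989.

0.989c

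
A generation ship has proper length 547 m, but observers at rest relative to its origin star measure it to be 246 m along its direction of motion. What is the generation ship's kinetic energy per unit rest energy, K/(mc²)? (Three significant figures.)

From L = L₀/γ: γ = 547/246 = 2.22358.
Since K = (γ−1)mc², K/(mc²) = 2.22358 − 1 = 1.22.

1.22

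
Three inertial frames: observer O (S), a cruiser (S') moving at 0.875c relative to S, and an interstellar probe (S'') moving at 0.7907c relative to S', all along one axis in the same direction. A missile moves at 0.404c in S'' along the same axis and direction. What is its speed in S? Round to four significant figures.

Compose velocities in two stages. Stage 1 (into S'): u₁ = (0.404+0.7907)/(1+0.404×0.7907) = 0.90546.
Stage 2 (into S): u = (0.90546+0.875)/(1+0.90546×0.875) = 0.99341, so the speed is 0.9934c.

0.9934c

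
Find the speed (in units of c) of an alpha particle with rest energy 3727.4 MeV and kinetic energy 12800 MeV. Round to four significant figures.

0.9742c

γ = 1 + K/(mc²) = 1 + 12800/3727.4 = 4.434.
β = √(1 − 1/γ²) = √(1 − 0.0508638) = √0.9491362 = 0.9742.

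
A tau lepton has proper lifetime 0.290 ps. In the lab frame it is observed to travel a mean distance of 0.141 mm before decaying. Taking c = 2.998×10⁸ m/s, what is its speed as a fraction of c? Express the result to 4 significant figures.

0.8512c

d = βγcτ ⇒ βγ = d/(cτ) = 1.410×10^-4 m / (8.6942×10^-5 m) = 1.6218.
β = (βγ)/√(1+(βγ)²) = 1.6218/√3.63024 = 0.8512.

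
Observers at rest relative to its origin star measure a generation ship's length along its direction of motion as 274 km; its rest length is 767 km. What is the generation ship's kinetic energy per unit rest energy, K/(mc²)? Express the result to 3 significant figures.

1.80

From L = L₀/γ: γ = 767/274 = 2.79927.
K/(mc²) = γ − 1 = 2.79927 − 1 = 1.80.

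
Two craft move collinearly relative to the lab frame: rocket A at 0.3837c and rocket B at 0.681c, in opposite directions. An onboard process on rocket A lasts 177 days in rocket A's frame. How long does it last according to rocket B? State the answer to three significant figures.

330 days

Speed of rocket A in rocket B's frame: u = (v_A + v_B)/(1 + v_A v_B/c²) = (0.3837 + 0.681)/(1 + 0.3837×0.681) = 1.0647/1.2612997 = 0.84413; |u| = 0.84413c.
γ for this relative speed: γ = 1/√(1 − 0.712555) = 1.8652.
Rocket A's interval is proper; time dilation gives Δt_B = γΔτ = 1.8652 × 177 days = 330 days.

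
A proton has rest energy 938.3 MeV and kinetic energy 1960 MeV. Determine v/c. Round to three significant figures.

0.946

K = (γ−1)mc², so γ = 1 + 1960/938.3 = 3.0889.
Then v/c = √(1 − γ⁻²) = √(1 − 0.104807) = √0.895193 = 0.946.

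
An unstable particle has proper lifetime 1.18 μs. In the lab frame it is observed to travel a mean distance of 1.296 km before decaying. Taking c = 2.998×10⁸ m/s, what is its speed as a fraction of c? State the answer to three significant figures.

0.965c

Lab distance = (lab lifetime)·v = γτ·βc, so βγ = d/(cτ) = 1296/(2.998×10⁸ × 1.180×10^-6) = 3.6635.
With βγ = 3.6635: γ² = 1 + (βγ)² = 14.4212, and β = (βγ)/γ = 3.6635/3.79753 = 0.965.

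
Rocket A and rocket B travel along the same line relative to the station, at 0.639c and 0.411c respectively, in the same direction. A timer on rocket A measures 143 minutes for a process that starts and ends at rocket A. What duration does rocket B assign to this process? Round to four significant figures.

150.4 minutes

Transform rocket A's velocity into rocket B's frame: (0.639 − 0.411)/(1 − 0.639·0.411) = 0.228/0.737371, so the relative speed is 0.30921c.
At |u| = 0.30921c, γ = (1 − 0.0956108)^(−1/2) = 1.0515.
The clock on rocket A records proper time, so rocket B measures Δt = γΔτ = 1.0515 × 143 = 150.4 minutes.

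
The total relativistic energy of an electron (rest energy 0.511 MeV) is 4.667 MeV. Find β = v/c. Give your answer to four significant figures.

γ = E/(mc²) = 4.667/0.511 = 9.1331.
β = √(1 − 1/γ²) = √(1 − 0.0119885) = √0.9880115 = 0.9940.

0.9940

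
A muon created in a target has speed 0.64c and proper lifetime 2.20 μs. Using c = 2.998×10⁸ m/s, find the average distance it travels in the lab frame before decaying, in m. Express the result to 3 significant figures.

549 m

Lorentz factor: γ = (1 − 0.4096)^(−1/2) = 1.3014.
Lab-frame lifetime: Δt = γτ = 1.3014 × 2.20 μs = 2.8631 μs.
Distance: d = vΔt = 0.64 × 2.998×10⁸ m/s × 2.8631×10^-6 s = 549 m.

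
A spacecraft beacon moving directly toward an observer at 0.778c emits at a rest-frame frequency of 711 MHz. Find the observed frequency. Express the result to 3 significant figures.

2010 MHz

Relativistic Doppler (source moving toward): f_obs = f_src · √((1+β)/(1−β)).
With β = 0.778: factor = √(1.778/0.222) = 2.83.
f_obs = 711 × 2.83 = 2010 MHz.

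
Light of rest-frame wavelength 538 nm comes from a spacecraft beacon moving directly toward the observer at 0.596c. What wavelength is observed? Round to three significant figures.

271 nm

Relativistic Doppler for wavelength: λ_obs = λ_src · √((1−β)/(1+β)).
With β = 0.596: factor = √(0.404/1.596) = 0.50312.
λ_obs = 538 × 0.50312 = 271 nm.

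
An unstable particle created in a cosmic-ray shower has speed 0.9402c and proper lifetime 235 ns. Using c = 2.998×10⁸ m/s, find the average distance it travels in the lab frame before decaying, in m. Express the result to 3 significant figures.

γ = 1/√(1 − β²) = 1/√(1 − 0.88397604) = 1/√0.11602396 = 1/0.340623 = 2.9358.
Lab-frame lifetime: Δt = γτ = 2.9358 × 235 ns = 689.91 ns.
Distance: d = vΔt = 0.9402 × 2.998×10⁸ m/s × 6.8991×10^-7 s = 194 m.

194 m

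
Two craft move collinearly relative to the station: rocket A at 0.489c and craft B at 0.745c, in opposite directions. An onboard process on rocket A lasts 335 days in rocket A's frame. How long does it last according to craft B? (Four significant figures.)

785.5 days

Transform rocket A's velocity into craft B's frame: (0.489 + 0.745)/(1 + 0.489·0.745) = 1.234/1.364305, so the relative speed is 0.90449c.
At |u| = 0.90449c, γ = (1 − 0.818102)^(−1/2) = 2.3447.
Rocket A's interval is proper; time dilation gives Δt_B = γΔτ = 2.3447 × 335 days = 785.5 days.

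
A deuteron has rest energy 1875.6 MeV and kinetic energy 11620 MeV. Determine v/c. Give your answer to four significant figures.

K = (γ−1)mc², so γ = 1 + 11620/1875.6 = 7.1954.
Then v/c = √(1 − γ⁻²) = √(1 − 0.0193148) = √0.9806852 = 0.9903.

0.9903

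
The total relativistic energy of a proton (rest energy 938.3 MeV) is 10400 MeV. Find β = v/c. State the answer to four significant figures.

0.9959

γ = E/(mc²) = 10400/938.3 = 11.084.
β = √(1 − 1/γ²) = √(1 − 0.00813967) = √0.99186033 = 0.9959.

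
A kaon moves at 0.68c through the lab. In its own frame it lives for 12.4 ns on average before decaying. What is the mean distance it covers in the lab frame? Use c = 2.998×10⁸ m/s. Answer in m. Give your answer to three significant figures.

3.45 m

Lorentz factor: γ = (1 − 0.4624)^(−1/2) = 1.3639.
Lab-frame lifetime: Δt = γτ = 1.3639 × 12.4 ns = 16.912 ns.
Distance: d = vΔt = 0.68 × 2.998×10⁸ m/s × 1.6912×10^-8 s = 3.45 m.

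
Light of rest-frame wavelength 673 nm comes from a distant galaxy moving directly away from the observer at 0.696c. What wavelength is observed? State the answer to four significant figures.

Relativistic Doppler for wavelength: λ_obs = λ_src · √((1+β)/(1−β)).
With β = 0.696: factor = √(1.696/0.304) = 2.362.
λ_obs = 673 × 2.362 = 1590 nm.

1590 nm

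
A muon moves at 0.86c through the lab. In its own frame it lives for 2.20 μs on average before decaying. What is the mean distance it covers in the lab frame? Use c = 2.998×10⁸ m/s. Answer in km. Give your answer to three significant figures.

1.11 km

γ = 1/√(1 − β²) = 1/√(1 − 0.7396) = 1/√0.2604 = 1/0.510294 = 1.9597.
Lab-frame lifetime: Δt = γτ = 1.9597 × 2.20 μs = 4.3113 μs.
Distance: d = vΔt = 0.86 × 2.998×10⁸ m/s × 4.3113×10^-6 s = 1110 m = 1.11 km.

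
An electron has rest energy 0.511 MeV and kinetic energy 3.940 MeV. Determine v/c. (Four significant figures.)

K = (γ−1)mc², so γ = 1 + 3.940/0.511 = 8.7104.
Then v/c = √(1 − γ⁻²) = √(1 − 0.0131803) = √0.9868197 = 0.9934.

0.9934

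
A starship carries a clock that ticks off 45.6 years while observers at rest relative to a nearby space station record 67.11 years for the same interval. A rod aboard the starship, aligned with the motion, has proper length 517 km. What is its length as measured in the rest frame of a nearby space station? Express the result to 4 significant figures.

351.3 km

The time-dilation ratio gives γ = 67.11/45.6 = 1.47171.
L = L₀/γ = 517/1.47171 = 351.3 km.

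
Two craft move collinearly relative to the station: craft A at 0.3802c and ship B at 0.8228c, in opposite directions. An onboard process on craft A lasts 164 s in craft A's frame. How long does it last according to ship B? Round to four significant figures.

Speed of craft A in ship B's frame: u = (v_A + v_B)/(1 + v_A v_B/c²) = (0.3802 + 0.8228)/(1 + 0.3802×0.8228) = 1.203/1.31282856 = 0.91634; |u| = 0.91634c.
γ for this relative speed: γ = 1/√(1 − 0.839679) = 2.4975.
Craft A's interval is proper; time dilation gives Δt_B = γΔτ = 2.4975 × 164 s = 409.6 s.

409.6 s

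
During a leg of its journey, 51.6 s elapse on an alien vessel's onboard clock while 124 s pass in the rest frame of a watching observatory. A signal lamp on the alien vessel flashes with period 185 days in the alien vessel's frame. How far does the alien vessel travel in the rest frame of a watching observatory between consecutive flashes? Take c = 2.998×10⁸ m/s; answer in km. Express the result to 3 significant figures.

The time-dilation ratio gives γ = 124/51.6 = 2.4031.
β = √(1 − 1/γ²) = 0.90931. Lab-frame period = γτ = 2.4031×185 days = 444.57 days. Distance = βc × γτ = 0.90931 × 2.998×10⁸ m/s × 38410848 s = 1.0471×10^16 m = 1.05×10^13 km.

1.05×10^13 km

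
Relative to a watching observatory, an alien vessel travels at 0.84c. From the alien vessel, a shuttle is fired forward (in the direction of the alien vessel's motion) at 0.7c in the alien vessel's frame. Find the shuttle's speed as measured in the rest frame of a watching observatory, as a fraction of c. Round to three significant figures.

Relativistic velocity addition: u = (u' + v)/(1 + u'v/c²), with u' = 0.7c and v = 0.84c.
Numerator: 0.7 + 0.84 = 1.54. Denominator: 1 + (0.7)(0.84) = 1.588.
u = 1.54/1.588 = 0.96977, so the speed is 0.970c.

0.970c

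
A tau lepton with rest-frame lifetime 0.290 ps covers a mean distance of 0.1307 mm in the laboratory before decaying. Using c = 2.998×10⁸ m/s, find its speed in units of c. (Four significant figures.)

d = βγcτ ⇒ βγ = d/(cτ) = 1.307×10^-4 m / (8.6942×10^-5 m) = 1.5033.
β = (βγ)/√(1+(βγ)²) = 1.5033/√3.25991 = 0.8326.

0.8326c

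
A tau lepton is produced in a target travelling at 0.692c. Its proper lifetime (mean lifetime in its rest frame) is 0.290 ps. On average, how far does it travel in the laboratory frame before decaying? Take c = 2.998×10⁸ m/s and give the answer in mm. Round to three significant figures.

0.0833 mm

γ = 1/√(1 − β²) = 1/√(1 − 0.478864) = 1/√0.521136 = 1/0.721897 = 1.3852.
Lab-frame lifetime: Δt = γτ = 1.3852 × 0.290 ps = 0.40171 ps.
Distance: d = vΔt = 0.692 × 2.998×10⁸ m/s × 4.0171×10^-13 s = 8.33×10^-5 m = 0.0833 mm.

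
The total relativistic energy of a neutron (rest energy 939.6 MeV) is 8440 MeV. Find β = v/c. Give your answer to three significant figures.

0.994

γ = E/(mc²) = 8440/939.6 = 8.9825.
β = √(1 − 1/γ²) = √(1 − 0.0123938) = √0.9876062 = 0.994.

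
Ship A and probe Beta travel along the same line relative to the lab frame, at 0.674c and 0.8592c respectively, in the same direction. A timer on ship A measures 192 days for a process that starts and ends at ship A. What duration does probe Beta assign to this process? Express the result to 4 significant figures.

213.8 days

Speed of ship A in probe Beta's frame: u = (v_A − v_B)/(1 − v_A v_B/c²) = (0.674 − 0.8592)/(1 − 0.674×0.8592) = −0.1852/0.4208992 = −0.44001; |u| = 0.44001c.
γ for this relative speed: γ = 1/√(1 − 0.193609) = 1.1136.
The clock on ship A records proper time, so probe Beta measures Δt = γΔτ = 1.1136 × 192 = 213.8 days.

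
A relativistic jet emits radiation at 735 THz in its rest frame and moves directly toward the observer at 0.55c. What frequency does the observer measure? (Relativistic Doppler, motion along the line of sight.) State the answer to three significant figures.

1360 THz

Relativistic Doppler (source moving toward): f_obs = f_src · √((1+β)/(1−β)).
With β = 0.55: factor = √(1.55/0.45) = 1.8559.
f_obs = 735 × 1.8559 = 1360 THz.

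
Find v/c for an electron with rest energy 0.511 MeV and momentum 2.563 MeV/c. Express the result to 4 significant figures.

0.9807

pc/(mc²) = 2.563/0.511 = 5.0157 = βγ = β/√(1−β²).
So β² = x²/(1 + x²) with x = 5.0157: x² = 25.1572, β² = 25.1572/26.1572 = 0.96177, β = 0.9807.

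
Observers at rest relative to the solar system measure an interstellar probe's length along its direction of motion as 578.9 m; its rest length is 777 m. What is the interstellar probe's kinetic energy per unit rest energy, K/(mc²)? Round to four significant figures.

From L = L₀/γ: γ = 777/578.9 = 1.3422.
Since K = (γ−1)mc², K/(mc²) = 1.3422 − 1 = 0.3422.

0.3422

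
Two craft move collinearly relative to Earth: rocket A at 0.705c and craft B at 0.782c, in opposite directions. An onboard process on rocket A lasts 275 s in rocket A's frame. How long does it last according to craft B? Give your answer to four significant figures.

Speed of rocket A in craft B's frame: u = (v_A + v_B)/(1 + v_A v_B/c²) = (0.705 + 0.782)/(1 + 0.705×0.782) = 1.487/1.55131 = 0.95854; |u| = 0.95854c.
At |u| = 0.95854c, γ = (1 − 0.918799)^(−1/2) = 3.5093.
The clock on rocket A records proper time, so craft B measures Δt = γΔτ = 3.5093 × 275 = 965.1 s.

965.1 s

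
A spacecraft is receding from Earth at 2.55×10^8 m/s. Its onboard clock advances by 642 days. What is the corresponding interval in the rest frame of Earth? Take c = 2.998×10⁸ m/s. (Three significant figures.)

β = v/c = (2.55×10^8 m/s)/(2.998×10⁸ m/s) = 0.850567.
Lorentz factor: γ = (1 − 0.7234642)^(−1/2) = 1.9016.
The onboard clock measures proper time, so the interval in the rest frame of Earth is dilated: Δt = γ·Δτ = 1.9016 × 642 days = 1220 days.

1220 days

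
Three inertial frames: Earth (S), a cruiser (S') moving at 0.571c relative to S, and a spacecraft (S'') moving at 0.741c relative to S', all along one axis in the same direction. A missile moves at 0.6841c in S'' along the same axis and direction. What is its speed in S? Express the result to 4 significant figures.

0.9849c

Apply u = (u'+v)/(1+u'v) twice. Missile in the cruiser frame: (0.6841+0.741)/(1+0.6841·0.741) = 1.4251/1.5069181 = 0.94571c.
That velocity, transformed to the rest frame of Earth: (0.94571+0.571)/(1+0.94571·0.571) = 1.51671/1.54000041 = 0.98488c.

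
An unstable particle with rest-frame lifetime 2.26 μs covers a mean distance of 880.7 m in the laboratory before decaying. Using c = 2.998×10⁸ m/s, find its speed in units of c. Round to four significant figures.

0.7926c

Lab distance = (lab lifetime)·v = γτ·βc, so βγ = d/(cτ) = 880.7/(2.998×10⁸ × 2.260×10^-6) = 1.2998.
With βγ = 1.2998: γ² = 1 + (βγ)² = 2.68948, and β = (βγ)/γ = 1.2998/1.63996 = 0.7926.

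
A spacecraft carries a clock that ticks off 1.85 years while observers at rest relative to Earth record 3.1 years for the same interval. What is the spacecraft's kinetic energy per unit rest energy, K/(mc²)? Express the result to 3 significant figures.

The time-dilation ratio gives γ = 3.1/1.85 = 1.67568.
K/(mc²) = γ − 1 = 1.67568 − 1 = 0.676.

0.676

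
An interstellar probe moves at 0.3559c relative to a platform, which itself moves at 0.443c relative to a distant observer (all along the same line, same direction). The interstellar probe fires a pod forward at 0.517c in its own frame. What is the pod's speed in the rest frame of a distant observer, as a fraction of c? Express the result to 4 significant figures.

Apply u = (u'+v)/(1+u'v) twice. Pod in the platform frame: (0.517+0.3559)/(1+0.517·0.3559) = 0.8729/1.1840003 = 0.73725c.
That velocity, transformed to the rest frame of a distant observer: (0.73725+0.443)/(1+0.73725·0.443) = 1.18025/1.32660175 = 0.88968c.

0.8897c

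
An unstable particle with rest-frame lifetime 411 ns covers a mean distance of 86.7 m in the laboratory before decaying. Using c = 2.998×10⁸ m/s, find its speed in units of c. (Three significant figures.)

0.575c

Lab distance = (lab lifetime)·v = γτ·βc, so βγ = d/(cτ) = 86.70/(2.998×10⁸ × 4.110×10^-7) = 0.70363.
With βγ = 0.70363: γ² = 1 + (βγ)² = 1.495095, and β = (βγ)/γ = 0.70363/1.22274 = 0.575.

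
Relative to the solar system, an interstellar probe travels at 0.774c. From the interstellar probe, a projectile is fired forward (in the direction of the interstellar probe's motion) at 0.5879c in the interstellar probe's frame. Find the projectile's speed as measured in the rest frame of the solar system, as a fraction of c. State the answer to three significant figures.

In units of c, u = (u' + v)/(1 + u'v) with u' = 0.5879 and v = 0.774.
Numerator: 0.5879 + 0.774 = 1.3619. Denominator: 1 + (0.5879)(0.774) = 1.4550346.
u = 1.3619/1.4550346 = 0.93599, so the speed is 0.936c.

0.936c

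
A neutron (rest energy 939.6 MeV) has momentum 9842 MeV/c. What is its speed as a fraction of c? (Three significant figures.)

0.995c

βγ = pc/(mc²) = 9842/939.6 = 10.475.
Since γ² = 1 + (βγ)² = 110.726, γ = √110.726 = 10.5226, and β = (βγ)/γ = 10.475/10.5226 = 0.995.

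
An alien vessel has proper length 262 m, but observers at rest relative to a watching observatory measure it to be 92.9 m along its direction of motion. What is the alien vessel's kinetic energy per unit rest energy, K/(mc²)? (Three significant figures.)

From L = L₀/γ: γ = 262/92.9 = 2.82024.
K/(mc²) = γ − 1 = 2.82024 − 1 = 1.82.

1.82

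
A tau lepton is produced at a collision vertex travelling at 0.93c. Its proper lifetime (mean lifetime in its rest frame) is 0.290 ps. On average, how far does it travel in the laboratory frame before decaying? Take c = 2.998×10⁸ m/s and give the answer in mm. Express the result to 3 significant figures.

β² = 0.8649, so γ = 1/√0.1351 = 2.7206.
Lab-frame lifetime: Δt = γτ = 2.7206 × 0.290 ps = 0.78897 ps.
Distance: d = vΔt = 0.93 × 2.998×10⁸ m/s × 7.8897×10^-13 s = 2.20×10^-4 m = 0.220 mm.

0.220 mm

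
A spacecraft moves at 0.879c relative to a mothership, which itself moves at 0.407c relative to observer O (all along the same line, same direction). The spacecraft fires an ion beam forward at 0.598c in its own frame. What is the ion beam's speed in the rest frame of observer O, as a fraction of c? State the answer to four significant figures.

0.9864c

First combine the ion beam and spacecraft (S''→S'): u₁ = (0.598 + 0.879)/(1 + 0.598×0.879) = 1.477/1.525642 = 0.96812.
Then combine with the mothership (S'→S): u = (0.96812 + 0.407)/(1 + 0.96812×0.407) = 1.37512/1.39402484 = 0.98644.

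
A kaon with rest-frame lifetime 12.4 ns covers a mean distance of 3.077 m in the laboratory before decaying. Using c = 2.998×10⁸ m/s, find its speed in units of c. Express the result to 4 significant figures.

0.6376c

d = βγcτ ⇒ βγ = d/(cτ) = 3.077 m / (3.71752 m) = 0.8277.
β = (βγ)/√(1+(βγ)²) = 0.8277/√1.685087 = 0.6376.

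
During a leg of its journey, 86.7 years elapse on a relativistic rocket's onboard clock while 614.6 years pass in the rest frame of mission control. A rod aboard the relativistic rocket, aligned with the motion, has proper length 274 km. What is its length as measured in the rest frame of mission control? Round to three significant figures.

38.7 km

From Δt = γΔτ: γ = 614.6/86.7 = 7.08881.
L = L₀/γ = 274/7.08881 = 38.7 km.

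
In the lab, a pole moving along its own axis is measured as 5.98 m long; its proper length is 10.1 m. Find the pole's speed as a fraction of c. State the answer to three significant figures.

Length contraction gives γ = L₀/L = 10.1/5.98 = 1.689.
β = √(1 − 1/γ²) = √0.649457 = 0.806.

0.806c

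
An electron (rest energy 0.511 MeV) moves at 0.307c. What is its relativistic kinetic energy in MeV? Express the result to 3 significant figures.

With β = 0.307, γ = 1/√(1 − 0.307²) = 1/√0.905751 = 1.050741.
Kinetic energy: K = (γ − 1)mc² = (1.050741 − 1) × 0.511 MeV = 0.050741 × 0.511 = 0.0259 MeV.

0.0259 MeV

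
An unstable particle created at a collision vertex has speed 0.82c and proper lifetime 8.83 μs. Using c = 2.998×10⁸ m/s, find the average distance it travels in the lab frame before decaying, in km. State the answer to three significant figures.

γ = 1/√(1 − β²) = 1/√(1 − 0.6724) = 1/√0.3276 = 1/0.572364 = 1.7471.
Lab-frame lifetime: Δt = γτ = 1.7471 × 8.83 μs = 15.427 μs.
Distance: d = vΔt = 0.82 × 2.998×10⁸ m/s × 1.5427×10^-5 s = 3790 m = 3.79 km.

3.79 km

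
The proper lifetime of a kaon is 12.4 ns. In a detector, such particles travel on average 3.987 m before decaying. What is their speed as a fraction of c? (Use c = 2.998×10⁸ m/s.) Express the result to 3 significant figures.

d = βγcτ ⇒ βγ = d/(cτ) = 3.987 m / (3.71752 m) = 1.0725.
β = (βγ)/√(1+(βγ)²) = 1.0725/√2.15026 = 0.731.

0.731c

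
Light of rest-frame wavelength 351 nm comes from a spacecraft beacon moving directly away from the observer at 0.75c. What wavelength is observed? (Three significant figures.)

Relativistic Doppler for wavelength: λ_obs = λ_src · √((1+β)/(1−β)).
With β = 0.75: factor = √(1.75/0.25) = 2.6458.
λ_obs = 351 × 2.6458 = 929 nm.

929 nm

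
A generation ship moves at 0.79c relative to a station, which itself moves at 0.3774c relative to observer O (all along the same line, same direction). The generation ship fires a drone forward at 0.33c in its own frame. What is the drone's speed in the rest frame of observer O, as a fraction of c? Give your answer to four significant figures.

First combine the drone and generation ship (S''→S'): u₁ = (0.33 + 0.79)/(1 + 0.33×0.79) = 1.12/1.2607 = 0.8884.
Then combine with the station (S'→S): u = (0.8884 + 0.3774)/(1 + 0.8884×0.3774) = 1.2658/1.33528216 = 0.94796.

0.9480c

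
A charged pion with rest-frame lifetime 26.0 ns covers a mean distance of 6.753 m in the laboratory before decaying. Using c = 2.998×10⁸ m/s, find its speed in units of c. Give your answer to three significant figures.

Lab distance = (lab lifetime)·v = γτ·βc, so βγ = d/(cτ) = 6.753/(2.998×10⁸ × 2.600×10^-8) = 0.86635.
With βγ = 0.86635: γ² = 1 + (βγ)² = 1.750562, and β = (βγ)/γ = 0.86635/1.32309 = 0.655.

0.655c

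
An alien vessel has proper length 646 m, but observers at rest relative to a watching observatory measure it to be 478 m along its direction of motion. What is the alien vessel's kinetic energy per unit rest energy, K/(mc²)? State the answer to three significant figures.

0.351

γ = L₀/L = 646/478 = 1.35146.
K/(mc²) = γ − 1 = 1.35146 − 1 = 0.351.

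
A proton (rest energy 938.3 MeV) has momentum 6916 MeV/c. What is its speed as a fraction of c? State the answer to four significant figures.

pc/(mc²) = 6916/938.3 = 7.3708 = βγ = β/√(1−β²).
So β² = x²/(1 + x²) with x = 7.3708: x² = 54.3287, β² = 54.3287/55.3287 = 0.981926, β = 0.9909.

0.9909c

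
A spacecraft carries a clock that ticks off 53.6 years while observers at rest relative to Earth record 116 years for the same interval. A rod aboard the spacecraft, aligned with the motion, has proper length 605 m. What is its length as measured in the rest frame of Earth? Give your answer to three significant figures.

The time-dilation ratio gives γ = 116/53.6 = 2.16418.
L = L₀/γ = 605/2.16418 = 280 m.

280 m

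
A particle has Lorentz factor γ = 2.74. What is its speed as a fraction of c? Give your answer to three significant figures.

0.931c

β = √(1 − 1/γ²) = √(1 − 1/7.5076) = √0.866802 = 0.931.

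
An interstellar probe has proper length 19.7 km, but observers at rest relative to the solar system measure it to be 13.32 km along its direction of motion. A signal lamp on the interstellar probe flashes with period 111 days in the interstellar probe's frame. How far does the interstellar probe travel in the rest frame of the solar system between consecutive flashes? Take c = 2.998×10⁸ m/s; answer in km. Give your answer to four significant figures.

3.133×10^12 km

Length contraction gives γ = L₀/L = 19.7/13.32 = 1.47898.
β = √(1 − 1/γ²) = 0.73677. Lab-frame period = γτ = 1.47898×111 days = 164.17 days. Distance = βc × γτ = 0.73677 × 2.998×10⁸ m/s × 14184288 s = 3.1331×10^15 m = 3.133×10^12 km.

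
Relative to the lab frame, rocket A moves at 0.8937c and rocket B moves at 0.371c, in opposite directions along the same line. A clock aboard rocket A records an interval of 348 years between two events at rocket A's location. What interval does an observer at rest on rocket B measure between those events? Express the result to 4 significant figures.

1112 years

Speed of rocket A in rocket B's frame: u = (v_A + v_B)/(1 + v_A v_B/c²) = (0.8937 + 0.371)/(1 + 0.8937×0.371) = 1.2647/1.3315627 = 0.94979; |u| = 0.94979c.
At |u| = 0.94979c, γ = (1 − 0.902101)^(−1/2) = 3.196.
Rocket A's interval is proper; time dilation gives Δt_B = γΔτ = 3.196 × 348 years = 1112 years.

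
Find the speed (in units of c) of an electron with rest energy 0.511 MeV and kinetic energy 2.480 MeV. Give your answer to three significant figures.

0.985c

γ = 1 + K/(mc²) = 1 + 2.480/0.511 = 5.8532.
β = √(1 − 1/γ²) = √(1 − 0.0291886) = √0.9708114 = 0.985.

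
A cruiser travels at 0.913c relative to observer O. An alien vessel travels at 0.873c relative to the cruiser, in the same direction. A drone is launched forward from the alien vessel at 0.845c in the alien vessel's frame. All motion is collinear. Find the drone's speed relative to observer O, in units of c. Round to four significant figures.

0.9995c

First combine the drone and alien vessel (S''→S'): u₁ = (0.845 + 0.873)/(1 + 0.845×0.873) = 1.718/1.737685 = 0.98867.
Then combine with the cruiser (S'→S): u = (0.98867 + 0.913)/(1 + 0.98867×0.913) = 1.90167/1.90265571 = 0.99948.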